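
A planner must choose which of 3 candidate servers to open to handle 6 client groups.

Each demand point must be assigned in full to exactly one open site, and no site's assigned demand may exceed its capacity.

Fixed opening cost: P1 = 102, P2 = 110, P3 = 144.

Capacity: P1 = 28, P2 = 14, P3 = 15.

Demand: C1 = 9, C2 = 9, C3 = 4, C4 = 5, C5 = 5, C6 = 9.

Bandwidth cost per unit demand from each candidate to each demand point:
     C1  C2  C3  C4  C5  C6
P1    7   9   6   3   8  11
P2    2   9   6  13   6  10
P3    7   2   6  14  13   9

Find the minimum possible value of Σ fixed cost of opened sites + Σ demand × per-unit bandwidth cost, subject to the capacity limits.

479

Open {P1, P2}; cheapest assignment that respects the capacities:
  P1 (cap 28, load 27): C2, C3, C4, C6 — cost 9×9 + 4×6 + 5×3 + 9×11 = 219
  P2 (cap 14, load 14): C1, C5 — cost 9×2 + 5×6 = 48
  Shipping 267, fixed 212 → total 479.
  Any other capacity-feasible assignment to {P1, P2} ships for at least 267.
Compare {P1, P3}: its best feasible assignment gives total 505.
Compare {P1, P2, P3}: its best feasible assignment gives total 560.
Every other set of open sites that can feasibly serve all demand totals ≥ 505 even under its best assignment. Minimum: 479.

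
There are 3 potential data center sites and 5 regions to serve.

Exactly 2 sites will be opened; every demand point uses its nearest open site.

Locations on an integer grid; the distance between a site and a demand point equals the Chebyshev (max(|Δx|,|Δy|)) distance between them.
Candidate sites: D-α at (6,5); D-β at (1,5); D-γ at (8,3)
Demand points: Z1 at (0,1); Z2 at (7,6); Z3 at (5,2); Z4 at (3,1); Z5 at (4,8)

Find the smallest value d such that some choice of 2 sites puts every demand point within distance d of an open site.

Open {D-α, D-β}.
  Farthest demand point is Z1 at distance 4 (to D-β); all others are ≤ 4.
With {D-β, D-γ} the worst case is 4.
With {D-α, D-γ} the worst case is 6.
No size-2 selection achieves below 4.

4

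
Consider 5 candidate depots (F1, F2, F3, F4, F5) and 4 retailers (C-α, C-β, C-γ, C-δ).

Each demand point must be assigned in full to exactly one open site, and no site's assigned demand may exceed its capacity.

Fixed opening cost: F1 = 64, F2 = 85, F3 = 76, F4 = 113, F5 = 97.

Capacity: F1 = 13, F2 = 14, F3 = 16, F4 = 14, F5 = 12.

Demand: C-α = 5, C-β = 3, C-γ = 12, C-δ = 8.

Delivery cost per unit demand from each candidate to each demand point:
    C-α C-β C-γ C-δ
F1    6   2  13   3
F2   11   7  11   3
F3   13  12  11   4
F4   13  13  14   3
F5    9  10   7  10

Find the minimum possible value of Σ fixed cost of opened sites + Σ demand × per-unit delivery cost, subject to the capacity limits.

Open {F1, F3}; cheapest assignment that respects the capacities:
  F1 (cap 13, load 13): C-α, C-δ — cost 5×6 + 8×3 = 54
  F3 (cap 16, load 15): C-β, C-γ — cost 3×12 + 12×11 = 168
  Shipping 222, fixed 140 → total 362.
  Any other capacity-feasible assignment to {F1, F3} ships for at least 222.
Compare {F1, F3, F5}: its best feasible assignment gives total 389.
Compare {F3, F5}: its best feasible assignment gives total 390.
Every other set of open sites that can feasibly serve all demand totals ≥ 389 even under its best assignment. Minimum: 362.

362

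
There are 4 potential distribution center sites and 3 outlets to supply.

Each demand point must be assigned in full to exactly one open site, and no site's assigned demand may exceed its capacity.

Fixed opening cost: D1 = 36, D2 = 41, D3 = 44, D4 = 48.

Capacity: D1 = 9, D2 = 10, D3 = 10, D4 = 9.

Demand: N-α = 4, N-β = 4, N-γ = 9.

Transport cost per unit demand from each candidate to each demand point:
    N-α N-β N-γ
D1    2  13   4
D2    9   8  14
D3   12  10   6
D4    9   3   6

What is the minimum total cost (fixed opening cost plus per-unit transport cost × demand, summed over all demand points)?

Open {D1, D4}; cheapest assignment that respects the capacities:
  D1 (cap 9, load 9): N-γ — cost 9×4 = 36
  D4 (cap 9, load 8): N-α, N-β — cost 4×9 + 4×3 = 48
  Shipping 84, fixed 84 → total 168.
  Any other capacity-feasible assignment to {D1, D4} ships for at least 84.
Compare {D1, D2}: its best feasible assignment gives total 181.
Compare {D1, D3}: its best feasible assignment gives total 194.
Every other set of open sites that can feasibly serve all demand totals ≥ 181 even under its best assignment. Minimum: 168.

168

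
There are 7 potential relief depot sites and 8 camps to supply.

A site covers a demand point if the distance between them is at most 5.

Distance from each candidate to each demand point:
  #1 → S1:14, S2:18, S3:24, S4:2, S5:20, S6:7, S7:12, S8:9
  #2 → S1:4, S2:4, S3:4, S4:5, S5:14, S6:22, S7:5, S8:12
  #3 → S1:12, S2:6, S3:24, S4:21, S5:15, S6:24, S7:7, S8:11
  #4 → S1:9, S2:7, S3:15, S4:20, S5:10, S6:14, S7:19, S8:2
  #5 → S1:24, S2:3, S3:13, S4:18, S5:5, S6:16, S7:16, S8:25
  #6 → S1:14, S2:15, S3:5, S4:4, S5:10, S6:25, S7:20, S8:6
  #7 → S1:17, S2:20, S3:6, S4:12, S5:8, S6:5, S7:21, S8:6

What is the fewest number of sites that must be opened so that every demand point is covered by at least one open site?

4

Coverage sets (demand points within 5 of each site):
  #1: {S4}
  #2: {S1, S2, S3, S4, S7}
  #3: {}
  #4: {S8}
  #5: {S2, S5}
  #6: {S3, S4}
  #7: {S6}
No 3 sites suffice: every size-3 union leaves at least one demand point uncovered.
But {#2, #4, #5, #7} covers everything, so the minimum is 4.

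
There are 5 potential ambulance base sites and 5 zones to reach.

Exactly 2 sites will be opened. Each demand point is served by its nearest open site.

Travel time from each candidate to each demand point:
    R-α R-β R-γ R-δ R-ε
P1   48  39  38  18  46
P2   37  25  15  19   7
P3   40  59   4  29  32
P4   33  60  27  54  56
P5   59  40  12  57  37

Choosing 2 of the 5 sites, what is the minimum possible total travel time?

Open {P2, P3}.
  R-α→P2 37, R-β→P2 25, R-γ→P3 4, R-δ→P2 19, R-ε→P2 7  ⇒ total 92.
Compare {P2, P4}: total 99.
Compare {P2, P5}: total 100.
No size-2 selection does better; minimum is 92.

92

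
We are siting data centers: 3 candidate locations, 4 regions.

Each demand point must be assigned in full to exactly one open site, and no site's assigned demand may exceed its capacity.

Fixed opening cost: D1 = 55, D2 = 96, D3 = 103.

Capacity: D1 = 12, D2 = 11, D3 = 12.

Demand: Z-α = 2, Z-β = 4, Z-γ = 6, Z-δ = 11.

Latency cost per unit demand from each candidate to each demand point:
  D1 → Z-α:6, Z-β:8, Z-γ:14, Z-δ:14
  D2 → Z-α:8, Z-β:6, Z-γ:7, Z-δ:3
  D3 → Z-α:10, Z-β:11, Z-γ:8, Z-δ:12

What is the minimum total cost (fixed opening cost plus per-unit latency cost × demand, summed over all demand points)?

312

Open {D1, D2}; cheapest assignment that respects the capacities:
  D1 (cap 12, load 12): Z-α, Z-β, Z-γ — cost 2×6 + 4×8 + 6×14 = 128
  D2 (cap 11, load 11): Z-δ — cost 11×3 = 33
  Shipping 161, fixed 151 → total 312.
  Any other capacity-feasible assignment to {D1, D2} ships for at least 161.
Compare {D2, D3}: its best feasible assignment gives total 344.
Compare {D1, D2, D3}: its best feasible assignment gives total 379.
Every other set of open sites that can feasibly serve all demand totals ≥ 344 even under its best assignment. Minimum: 312.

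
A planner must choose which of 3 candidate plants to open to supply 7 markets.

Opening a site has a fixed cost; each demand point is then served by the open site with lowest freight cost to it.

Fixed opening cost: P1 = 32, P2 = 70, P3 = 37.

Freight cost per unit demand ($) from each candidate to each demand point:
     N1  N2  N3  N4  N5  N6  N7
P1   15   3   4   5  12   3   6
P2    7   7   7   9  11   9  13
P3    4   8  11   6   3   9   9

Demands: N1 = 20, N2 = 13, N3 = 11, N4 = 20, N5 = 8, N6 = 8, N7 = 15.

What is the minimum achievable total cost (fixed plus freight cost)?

470

Open {P1, P3}: assign each demand point to its cheapest open site.
  N1→P3 20×4=80, N2→P1 13×3=39, N3→P1 11×4=44, N4→P1 20×5=100, N5→P3 8×3=24, N6→P1 8×3=24, N7→P1 15×6=90
  freight cost 401, fixed 69 → total 470.
Compare {P1, P2, P3}: freight cost 401 + fixed 139 = 540.
Compare {P1, P2}: freight cost 525 + fixed 102 = 627.
Compare {P3}: freight cost 656 + fixed 37 = 693.
All other subsets cost ≥ 540. Minimum total cost: 470.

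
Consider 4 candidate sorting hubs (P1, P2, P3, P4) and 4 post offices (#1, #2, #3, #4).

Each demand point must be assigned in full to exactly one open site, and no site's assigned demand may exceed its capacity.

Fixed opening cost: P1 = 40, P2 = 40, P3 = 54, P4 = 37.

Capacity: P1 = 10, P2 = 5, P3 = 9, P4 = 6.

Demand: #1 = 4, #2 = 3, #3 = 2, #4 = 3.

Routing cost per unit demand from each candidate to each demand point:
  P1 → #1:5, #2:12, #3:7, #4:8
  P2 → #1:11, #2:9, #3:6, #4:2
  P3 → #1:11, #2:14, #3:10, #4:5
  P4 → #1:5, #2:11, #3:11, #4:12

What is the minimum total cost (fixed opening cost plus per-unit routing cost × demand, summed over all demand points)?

154

Open {P1, P2}; cheapest assignment that respects the capacities:
  P1 (cap 10, load 7): #1, #2 — cost 4×5 + 3×12 = 56
  P2 (cap 5, load 5): #3, #4 — cost 2×6 + 3×2 = 18
  Shipping 74, fixed 80 → total 154.
  Any other capacity-feasible assignment to {P1, P2} ships for at least 74.
Compare {P1, P4}: its best feasible assignment gives total 168.
Compare {P1, P3}: its best feasible assignment gives total 179.
Every other set of open sites that can feasibly serve all demand totals ≥ 168 even under its best assignment. Minimum: 154.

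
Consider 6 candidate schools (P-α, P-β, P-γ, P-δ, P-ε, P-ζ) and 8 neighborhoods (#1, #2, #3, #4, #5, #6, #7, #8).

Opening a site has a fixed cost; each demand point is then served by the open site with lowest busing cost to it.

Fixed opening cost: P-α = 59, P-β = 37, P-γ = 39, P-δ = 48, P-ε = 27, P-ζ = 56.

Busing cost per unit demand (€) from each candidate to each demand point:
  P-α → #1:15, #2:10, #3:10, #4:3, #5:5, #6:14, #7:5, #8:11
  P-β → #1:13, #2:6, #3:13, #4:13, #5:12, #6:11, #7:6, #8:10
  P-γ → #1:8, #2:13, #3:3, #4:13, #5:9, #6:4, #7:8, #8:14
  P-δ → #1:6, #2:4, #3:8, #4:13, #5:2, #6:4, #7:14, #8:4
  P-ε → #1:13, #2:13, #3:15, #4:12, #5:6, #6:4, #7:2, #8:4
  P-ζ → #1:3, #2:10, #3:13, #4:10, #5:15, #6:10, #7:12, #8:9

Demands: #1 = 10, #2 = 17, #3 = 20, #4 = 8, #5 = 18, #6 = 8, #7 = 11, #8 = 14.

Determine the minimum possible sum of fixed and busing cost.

Open {P-α, P-γ, P-δ, P-ε}: assign each demand point to its cheapest open site.
  #1→P-δ 10×6=60, #2→P-δ 17×4=68, #3→P-γ 20×3=60, #4→P-α 8×3=24, #5→P-δ 18×2=36, #6→P-γ 8×4=32, #7→P-ε 11×2=22, #8→P-δ 14×4=56
  busing cost 358, fixed 173 → total 531.
Compare {P-α, P-γ, P-δ}: busing cost 391 + fixed 146 = 537.
Compare {P-γ, P-δ, P-ε}: busing cost 430 + fixed 114 = 544.
Compare {P-γ, P-δ, P-ε, P-ζ}: busing cost 384 + fixed 170 = 554.
All other subsets cost ≥ 537. Minimum total cost: 531.

531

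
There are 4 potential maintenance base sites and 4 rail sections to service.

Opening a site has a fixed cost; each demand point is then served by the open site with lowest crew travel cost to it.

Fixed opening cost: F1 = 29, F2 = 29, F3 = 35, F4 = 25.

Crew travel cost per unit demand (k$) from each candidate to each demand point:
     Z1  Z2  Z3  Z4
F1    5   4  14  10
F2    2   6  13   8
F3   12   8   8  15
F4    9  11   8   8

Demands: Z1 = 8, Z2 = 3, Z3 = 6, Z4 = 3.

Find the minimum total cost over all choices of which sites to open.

160

Open {F2, F4}: assign each demand point to its cheapest open site.
  Z1→F2 8×2=16, Z2→F2 3×6=18, Z3→F4 6×8=48, Z4→F2 3×8=24
  crew travel cost 106, fixed 54 → total 160.
Compare {F2}: crew travel cost 136 + fixed 29 = 165.
Compare {F2, F3}: crew travel cost 106 + fixed 64 = 170.
Compare {F1, F4}: crew travel cost 124 + fixed 54 = 178.
All other subsets cost ≥ 165. Minimum total cost: 160.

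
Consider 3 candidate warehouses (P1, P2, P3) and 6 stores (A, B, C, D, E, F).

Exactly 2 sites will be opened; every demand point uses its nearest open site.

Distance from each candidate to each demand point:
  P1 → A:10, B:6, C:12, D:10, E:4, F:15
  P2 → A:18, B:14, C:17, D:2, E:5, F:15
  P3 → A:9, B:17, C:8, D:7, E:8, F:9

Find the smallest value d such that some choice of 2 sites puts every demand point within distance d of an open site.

Open {P1, P3}.
  Farthest demand point is A at distance 9 (to P3); all others are ≤ 9.
With {P2, P3} the worst case is 14.
With {P1, P2} the worst case is 15.
No size-2 selection achieves below 9.

9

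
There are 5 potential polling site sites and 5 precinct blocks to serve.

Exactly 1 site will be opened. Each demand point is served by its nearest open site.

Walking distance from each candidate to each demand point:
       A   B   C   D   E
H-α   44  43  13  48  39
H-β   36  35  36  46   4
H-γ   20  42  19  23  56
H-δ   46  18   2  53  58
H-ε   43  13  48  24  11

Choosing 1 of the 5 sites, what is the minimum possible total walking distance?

139

Open {H-ε}.
  A→H-ε 43, B→H-ε 13, C→H-ε 48, D→H-ε 24, E→H-ε 11  ⇒ total 139.
Compare {H-β}: total 157.
Compare {H-γ}: total 160.
No size-1 selection does better; minimum is 139.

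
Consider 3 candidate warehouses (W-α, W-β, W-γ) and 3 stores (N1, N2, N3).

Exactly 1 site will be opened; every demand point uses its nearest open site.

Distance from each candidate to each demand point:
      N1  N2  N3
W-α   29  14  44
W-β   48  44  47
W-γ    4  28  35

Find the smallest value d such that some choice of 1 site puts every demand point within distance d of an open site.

Open {W-γ}.
  Farthest demand point is N3 at distance 35 (to W-γ); all others are ≤ 35.
With {W-α} the worst case is 44.
With {W-β} the worst case is 48.
No size-1 selection achieves below 35.

35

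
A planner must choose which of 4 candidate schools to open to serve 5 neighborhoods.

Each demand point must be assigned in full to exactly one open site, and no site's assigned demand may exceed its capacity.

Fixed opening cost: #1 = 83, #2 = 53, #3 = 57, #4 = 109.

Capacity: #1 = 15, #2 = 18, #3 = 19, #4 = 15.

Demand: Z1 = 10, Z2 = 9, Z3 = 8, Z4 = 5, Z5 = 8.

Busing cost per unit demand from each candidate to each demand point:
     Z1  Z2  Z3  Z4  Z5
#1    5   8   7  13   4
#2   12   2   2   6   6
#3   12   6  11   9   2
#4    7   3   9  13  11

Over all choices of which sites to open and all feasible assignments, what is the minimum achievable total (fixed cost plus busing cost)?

338

Open {#1, #2, #3}; cheapest assignment that respects the capacities:
  #1 (cap 15, load 10): Z1 — cost 10×5 = 50
  #2 (cap 18, load 17): Z2, Z3 — cost 9×2 + 8×2 = 34
  #3 (cap 19, load 13): Z4, Z5 — cost 5×9 + 8×2 = 61
  Shipping 145, fixed 193 → total 338.
  Any other capacity-feasible assignment to {#1, #2, #3} ships for at least 145.
Compare {#2, #3, #4}: its best feasible assignment gives total 384.
Compare {#1, #2, #3, #4}: its best feasible assignment gives total 441.
Every other set of open sites that can feasibly serve all demand totals ≥ 384 even under its best assignment. Minimum: 338.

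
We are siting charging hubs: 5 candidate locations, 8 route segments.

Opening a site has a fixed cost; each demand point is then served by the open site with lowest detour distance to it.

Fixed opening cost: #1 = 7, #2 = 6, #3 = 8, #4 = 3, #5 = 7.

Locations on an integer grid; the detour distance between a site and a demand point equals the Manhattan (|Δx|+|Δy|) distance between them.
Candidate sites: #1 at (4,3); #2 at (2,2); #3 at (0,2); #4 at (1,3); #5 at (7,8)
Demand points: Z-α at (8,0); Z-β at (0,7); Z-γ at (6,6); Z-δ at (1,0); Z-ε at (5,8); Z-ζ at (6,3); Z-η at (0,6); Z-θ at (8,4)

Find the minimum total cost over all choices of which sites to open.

46

Open {#4, #5}: assign each demand point to its cheapest open site.
  Z-α→#5 9, Z-β→#4 5, Z-γ→#5 3, Z-δ→#4 3, Z-ε→#5 2, Z-ζ→#4 5, Z-η→#4 4, Z-θ→#5 5
  detour distance 36, fixed 10 → total 46.
Compare {#1, #4}: detour distance 37 + fixed 10 = 47.
Compare {#1, #4, #5}: detour distance 31 + fixed 17 = 48.
Compare {#2, #4, #5}: detour distance 35 + fixed 16 = 51.
All other subsets cost ≥ 47. Minimum total cost: 46.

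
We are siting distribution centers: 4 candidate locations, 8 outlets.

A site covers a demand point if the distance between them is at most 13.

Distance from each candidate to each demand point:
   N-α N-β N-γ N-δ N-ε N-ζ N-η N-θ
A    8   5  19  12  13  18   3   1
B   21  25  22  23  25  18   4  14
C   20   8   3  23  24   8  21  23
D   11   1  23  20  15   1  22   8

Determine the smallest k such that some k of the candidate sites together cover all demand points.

Coverage sets (demand points within 13 of each site):
  A: {N-α, N-β, N-δ, N-ε, N-η, N-θ}
  B: {N-η}
  C: {N-β, N-γ, N-ζ}
  D: {N-α, N-β, N-ζ, N-θ}
No single site covers all 8 demand points.
But {A, C} covers everything, so the minimum is 2.

2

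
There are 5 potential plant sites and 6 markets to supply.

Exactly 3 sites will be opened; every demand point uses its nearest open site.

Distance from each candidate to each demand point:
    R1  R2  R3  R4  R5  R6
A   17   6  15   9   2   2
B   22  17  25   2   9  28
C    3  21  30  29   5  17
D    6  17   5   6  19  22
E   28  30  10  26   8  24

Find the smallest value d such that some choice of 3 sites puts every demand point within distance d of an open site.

Open {A, B, D}.
  Farthest demand point is R1 at distance 6 (to D); all others are ≤ 6.
With {A, C, D} the worst case is 6.
With {A, D, E} the worst case is 6.
No size-3 selection achieves below 6.

6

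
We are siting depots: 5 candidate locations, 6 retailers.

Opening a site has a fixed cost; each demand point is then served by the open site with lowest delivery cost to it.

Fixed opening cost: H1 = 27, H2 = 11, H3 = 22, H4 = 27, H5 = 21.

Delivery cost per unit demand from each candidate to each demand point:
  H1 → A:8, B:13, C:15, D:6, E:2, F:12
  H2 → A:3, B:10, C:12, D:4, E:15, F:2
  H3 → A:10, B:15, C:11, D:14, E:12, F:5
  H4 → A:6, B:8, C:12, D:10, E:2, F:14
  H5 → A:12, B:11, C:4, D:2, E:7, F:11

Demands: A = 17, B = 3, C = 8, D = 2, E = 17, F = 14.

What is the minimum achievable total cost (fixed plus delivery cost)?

232

Open {H2, H4, H5}: assign each demand point to its cheapest open site.
  A→H2 17×3=51, B→H4 3×8=24, C→H5 8×4=32, D→H5 2×2=4, E→H4 17×2=34, F→H2 14×2=28
  delivery cost 173, fixed 59 → total 232.
Compare {H1, H2, H5}: delivery cost 179 + fixed 59 = 238.
Compare {H2, H3, H4, H5}: delivery cost 173 + fixed 81 = 254.
Compare {H1, H2, H4, H5}: delivery cost 173 + fixed 86 = 259.
All other subsets cost ≥ 238. Minimum total cost: 232.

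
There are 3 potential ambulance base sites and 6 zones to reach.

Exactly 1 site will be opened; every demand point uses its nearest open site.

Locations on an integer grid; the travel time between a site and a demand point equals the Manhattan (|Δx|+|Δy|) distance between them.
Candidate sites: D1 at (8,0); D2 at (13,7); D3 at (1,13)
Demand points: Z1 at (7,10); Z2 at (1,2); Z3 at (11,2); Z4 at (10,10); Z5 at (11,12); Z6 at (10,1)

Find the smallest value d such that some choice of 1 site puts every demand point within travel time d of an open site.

Open {D1}.
  Farthest demand point is Z5 at travel time 15 (to D1); all others are ≤ 15.
With {D2} the worst case is 17.
With {D3} the worst case is 21.
No size-1 selection achieves below 15.

15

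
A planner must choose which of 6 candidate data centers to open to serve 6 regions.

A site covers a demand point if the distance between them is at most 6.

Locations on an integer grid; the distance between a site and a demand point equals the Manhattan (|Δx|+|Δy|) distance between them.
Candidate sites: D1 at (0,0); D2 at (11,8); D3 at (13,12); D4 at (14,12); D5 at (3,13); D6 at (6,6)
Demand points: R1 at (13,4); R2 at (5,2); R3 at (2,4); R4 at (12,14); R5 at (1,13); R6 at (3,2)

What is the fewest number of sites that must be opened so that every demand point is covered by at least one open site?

Coverage sets (demand points within 6 of each site):
  D1: {R3, R6}
  D2: {R1}
  D3: {R4}
  D4: {R4}
  D5: {R5}
  D6: {R2, R3}
No 4 sites suffice: every size-4 union leaves at least one demand point uncovered.
But {D1, D2, D3, D5, D6} covers everything, so the minimum is 5.

5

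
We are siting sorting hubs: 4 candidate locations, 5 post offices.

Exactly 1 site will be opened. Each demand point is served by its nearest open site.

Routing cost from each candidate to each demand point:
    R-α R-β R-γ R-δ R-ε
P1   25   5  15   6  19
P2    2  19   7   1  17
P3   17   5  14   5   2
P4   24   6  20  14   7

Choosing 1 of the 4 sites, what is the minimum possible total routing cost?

Open {P3}.
  R-α→P3 17, R-β→P3 5, R-γ→P3 14, R-δ→P3 5, R-ε→P3 2  ⇒ total 43.
Compare {P2}: total 46.
Compare {P1}: total 70.
No size-1 selection does better; minimum is 43.

43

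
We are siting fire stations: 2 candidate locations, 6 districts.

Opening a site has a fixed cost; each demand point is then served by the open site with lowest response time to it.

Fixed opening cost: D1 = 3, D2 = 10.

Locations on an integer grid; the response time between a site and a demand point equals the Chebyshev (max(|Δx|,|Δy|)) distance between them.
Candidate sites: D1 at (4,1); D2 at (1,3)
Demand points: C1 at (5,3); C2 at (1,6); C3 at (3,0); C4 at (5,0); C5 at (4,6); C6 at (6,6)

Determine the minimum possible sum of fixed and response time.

Open {D1}: assign each demand point to its cheapest open site.
  C1→D1 2, C2→D1 5, C3→D1 1, C4→D1 1, C5→D1 5, C6→D1 5
  response time 19, fixed 3 → total 22.
Compare {D1, D2}: response time 15 + fixed 13 = 28.
Compare {D2}: response time 22 + fixed 10 = 32.

22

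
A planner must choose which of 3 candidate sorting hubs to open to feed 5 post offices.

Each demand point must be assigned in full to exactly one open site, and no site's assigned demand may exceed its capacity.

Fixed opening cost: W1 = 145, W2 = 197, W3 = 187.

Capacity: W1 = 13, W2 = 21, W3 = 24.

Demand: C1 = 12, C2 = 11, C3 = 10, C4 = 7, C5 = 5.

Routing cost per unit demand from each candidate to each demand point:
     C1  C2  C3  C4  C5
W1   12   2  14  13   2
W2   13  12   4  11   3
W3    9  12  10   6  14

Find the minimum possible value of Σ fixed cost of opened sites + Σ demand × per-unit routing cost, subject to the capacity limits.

756

Open {W1, W2, W3}; cheapest assignment that respects the capacities:
  W1 (cap 13, load 11): C2 — cost 11×2 = 22
  W2 (cap 21, load 15): C3, C5 — cost 10×4 + 5×3 = 55
  W3 (cap 24, load 19): C1, C4 — cost 12×9 + 7×6 = 150
  Shipping 227, fixed 529 → total 756.
  Any other capacity-feasible assignment to {W1, W2, W3} ships for at least 227.
Compare {W2, W3}: its best feasible assignment gives total 776.
Every other set of open sites that can feasibly serve all demand totals ≥ 776 even under its best assignment. Minimum: 756.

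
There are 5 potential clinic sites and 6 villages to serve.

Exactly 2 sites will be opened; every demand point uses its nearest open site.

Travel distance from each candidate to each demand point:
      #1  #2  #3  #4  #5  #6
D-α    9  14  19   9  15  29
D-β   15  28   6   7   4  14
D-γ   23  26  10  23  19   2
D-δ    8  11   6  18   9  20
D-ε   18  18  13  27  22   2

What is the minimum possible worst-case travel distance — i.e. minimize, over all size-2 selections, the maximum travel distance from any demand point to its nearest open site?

14

Open {D-α, D-β}.
  Farthest demand point is #2 at travel distance 14 (to D-α); all others are ≤ 14.
With {D-β, D-δ} the worst case is 14.
With {D-α, D-γ} the worst case is 15.
No size-2 selection achieves below 14.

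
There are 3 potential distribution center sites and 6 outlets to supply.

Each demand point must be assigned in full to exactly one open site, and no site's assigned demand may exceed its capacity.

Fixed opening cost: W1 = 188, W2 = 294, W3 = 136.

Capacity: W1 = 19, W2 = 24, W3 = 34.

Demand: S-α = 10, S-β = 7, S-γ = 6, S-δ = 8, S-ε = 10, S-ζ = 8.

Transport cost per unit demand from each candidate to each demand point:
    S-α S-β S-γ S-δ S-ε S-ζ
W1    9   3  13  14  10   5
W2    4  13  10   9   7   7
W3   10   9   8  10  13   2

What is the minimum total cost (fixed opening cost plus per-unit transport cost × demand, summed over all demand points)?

689

Open {W1, W3}; cheapest assignment that respects the capacities:
  W1 (cap 19, load 17): S-β, S-ε — cost 7×3 + 10×10 = 121
  W3 (cap 34, load 32): S-α, S-γ, S-δ, S-ζ — cost 10×10 + 6×8 + 8×10 + 8×2 = 244
  Shipping 365, fixed 324 → total 689.
  Any other capacity-feasible assignment to {W1, W3} ships for at least 365.
Compare {W2, W3}: its best feasible assignment gives total 747.
Compare {W1, W2, W3}: its best feasible assignment gives total 893.
Every other set of open sites that can feasibly serve all demand totals ≥ 747 even under its best assignment. Minimum: 689.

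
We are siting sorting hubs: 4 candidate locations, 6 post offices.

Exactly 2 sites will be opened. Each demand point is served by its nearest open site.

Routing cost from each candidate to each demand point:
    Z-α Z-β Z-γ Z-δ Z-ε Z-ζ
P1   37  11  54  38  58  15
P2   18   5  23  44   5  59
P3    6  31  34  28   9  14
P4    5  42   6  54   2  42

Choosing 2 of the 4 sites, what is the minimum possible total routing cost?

Open {P1, P4}.
  Z-α→P4 5, Z-β→P1 11, Z-γ→P4 6, Z-δ→P1 38, Z-ε→P4 2, Z-ζ→P1 15  ⇒ total 77.
Compare {P2, P3}: total 81.
Compare {P3, P4}: total 86.
No size-2 selection does better; minimum is 77.

77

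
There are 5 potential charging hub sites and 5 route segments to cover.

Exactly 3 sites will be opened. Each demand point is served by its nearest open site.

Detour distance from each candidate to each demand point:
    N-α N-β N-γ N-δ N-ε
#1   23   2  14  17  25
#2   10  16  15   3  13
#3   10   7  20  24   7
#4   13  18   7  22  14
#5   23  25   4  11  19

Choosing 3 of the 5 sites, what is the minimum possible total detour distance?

Open {#2, #3, #5}.
  N-α→#2 10, N-β→#3 7, N-γ→#5 4, N-δ→#2 3, N-ε→#3 7  ⇒ total 31.
Compare {#1, #2, #5}: total 32.
Compare {#1, #3, #5}: total 34.
No size-3 selection does better; minimum is 31.

31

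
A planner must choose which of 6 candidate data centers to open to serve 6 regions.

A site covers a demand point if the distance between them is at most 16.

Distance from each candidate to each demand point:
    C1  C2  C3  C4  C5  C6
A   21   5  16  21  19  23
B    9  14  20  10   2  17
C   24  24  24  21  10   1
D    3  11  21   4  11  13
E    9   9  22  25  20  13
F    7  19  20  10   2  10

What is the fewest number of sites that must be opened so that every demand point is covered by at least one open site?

Coverage sets (demand points within 16 of each site):
  A: {C2, C3}
  B: {C1, C2, C4, C5}
  C: {C5, C6}
  D: {C1, C2, C4, C5, C6}
  E: {C1, C2, C6}
  F: {C1, C4, C5, C6}
No single site covers all 6 demand points.
But {A, D} covers everything, so the minimum is 2.

2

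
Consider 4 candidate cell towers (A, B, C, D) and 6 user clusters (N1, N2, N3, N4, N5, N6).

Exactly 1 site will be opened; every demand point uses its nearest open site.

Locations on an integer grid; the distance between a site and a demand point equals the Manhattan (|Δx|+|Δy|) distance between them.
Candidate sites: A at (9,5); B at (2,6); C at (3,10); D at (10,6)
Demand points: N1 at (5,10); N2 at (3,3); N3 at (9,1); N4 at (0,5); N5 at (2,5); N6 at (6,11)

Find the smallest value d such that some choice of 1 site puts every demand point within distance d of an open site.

Open {A}.
  Farthest demand point is N1 at distance 9 (to A); all others are ≤ 9.
With {D} the worst case is 11.
With {B} the worst case is 12.
No size-1 selection achieves below 9.

9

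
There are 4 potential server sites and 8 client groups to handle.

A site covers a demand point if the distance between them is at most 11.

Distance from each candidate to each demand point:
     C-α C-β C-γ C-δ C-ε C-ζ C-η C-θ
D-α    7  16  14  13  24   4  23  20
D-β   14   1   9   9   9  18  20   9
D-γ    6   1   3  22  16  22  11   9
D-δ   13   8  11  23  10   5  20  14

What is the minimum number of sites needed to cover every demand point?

Coverage sets (demand points within 11 of each site):
  D-α: {C-α, C-ζ}
  D-β: {C-β, C-γ, C-δ, C-ε, C-θ}
  D-γ: {C-α, C-β, C-γ, C-η, C-θ}
  D-δ: {C-β, C-γ, C-ε, C-ζ}
No 2 sites suffice: every size-2 union leaves at least one demand point uncovered.
But {D-α, D-β, D-γ} covers everything, so the minimum is 3.

3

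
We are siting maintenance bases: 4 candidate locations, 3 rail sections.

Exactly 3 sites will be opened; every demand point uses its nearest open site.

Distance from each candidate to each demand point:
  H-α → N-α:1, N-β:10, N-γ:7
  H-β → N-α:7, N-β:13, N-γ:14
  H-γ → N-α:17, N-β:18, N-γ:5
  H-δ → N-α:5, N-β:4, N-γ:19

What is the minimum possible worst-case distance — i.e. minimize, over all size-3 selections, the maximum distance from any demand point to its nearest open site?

Open {H-α, H-γ, H-δ}.
  Farthest demand point is N-γ at distance 5 (to H-γ); all others are ≤ 5.
With {H-β, H-γ, H-δ} the worst case is 5.
With {H-α, H-β, H-δ} the worst case is 7.
No size-3 selection achieves below 5.

5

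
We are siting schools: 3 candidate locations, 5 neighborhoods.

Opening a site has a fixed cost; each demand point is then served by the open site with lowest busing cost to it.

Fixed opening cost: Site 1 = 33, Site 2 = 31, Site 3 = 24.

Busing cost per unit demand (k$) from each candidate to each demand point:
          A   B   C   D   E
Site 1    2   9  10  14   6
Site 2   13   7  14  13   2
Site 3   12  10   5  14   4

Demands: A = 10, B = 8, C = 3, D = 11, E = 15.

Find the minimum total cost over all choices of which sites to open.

Open {Site 1, Site 2}: assign each demand point to its cheapest open site.
  A→Site 1 10×2=20, B→Site 2 8×7=56, C→Site 1 3×10=30, D→Site 2 11×13=143, E→Site 2 15×2=30
  busing cost 279, fixed 64 → total 343.
Compare {Site 1, Site 2, Site 3}: busing cost 264 + fixed 88 = 352.
Compare {Site 1, Site 3}: busing cost 321 + fixed 57 = 378.
Compare {Site 1}: busing cost 366 + fixed 33 = 399.
All other subsets cost ≥ 352. Minimum total cost: 343.

343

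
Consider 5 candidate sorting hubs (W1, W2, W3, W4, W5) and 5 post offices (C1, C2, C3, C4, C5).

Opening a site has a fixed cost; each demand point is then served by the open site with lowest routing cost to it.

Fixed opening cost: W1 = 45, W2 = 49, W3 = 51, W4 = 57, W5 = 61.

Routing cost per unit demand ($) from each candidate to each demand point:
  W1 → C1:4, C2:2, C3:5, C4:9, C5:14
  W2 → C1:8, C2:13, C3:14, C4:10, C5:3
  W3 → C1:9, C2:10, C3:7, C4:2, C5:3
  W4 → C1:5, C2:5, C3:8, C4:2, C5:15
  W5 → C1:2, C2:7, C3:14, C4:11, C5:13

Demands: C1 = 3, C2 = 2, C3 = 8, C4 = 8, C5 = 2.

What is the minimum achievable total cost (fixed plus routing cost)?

174

Open {W1, W3}: assign each demand point to its cheapest open site.
  C1→W1 3×4=12, C2→W1 2×2=4, C3→W1 8×5=40, C4→W3 8×2=16, C5→W3 2×3=6
  routing cost 78, fixed 96 → total 174.
Compare {W3}: routing cost 125 + fixed 51 = 176.
Compare {W4}: routing cost 135 + fixed 57 = 192.
Compare {W1}: routing cost 156 + fixed 45 = 201.
All other subsets cost ≥ 176. Minimum total cost: 174.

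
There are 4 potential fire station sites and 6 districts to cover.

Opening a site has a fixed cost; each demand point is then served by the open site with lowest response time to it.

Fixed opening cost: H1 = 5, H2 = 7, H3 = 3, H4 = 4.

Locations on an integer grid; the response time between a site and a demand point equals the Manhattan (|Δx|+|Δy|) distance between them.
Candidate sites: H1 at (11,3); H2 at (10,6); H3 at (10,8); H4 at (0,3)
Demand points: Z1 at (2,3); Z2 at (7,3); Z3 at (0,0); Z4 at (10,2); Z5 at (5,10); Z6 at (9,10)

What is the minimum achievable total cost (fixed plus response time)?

33

Open {H1, H3, H4}: assign each demand point to its cheapest open site.
  Z1→H4 2, Z2→H1 4, Z3→H4 3, Z4→H1 2, Z5→H3 7, Z6→H3 3
  response time 21, fixed 12 → total 33.
Compare {H3, H4}: response time 28 + fixed 7 = 35.
Compare {H2, H3, H4}: response time 25 + fixed 14 = 39.
Compare {H2, H4}: response time 29 + fixed 11 = 40.
All other subsets cost ≥ 35. Minimum total cost: 33.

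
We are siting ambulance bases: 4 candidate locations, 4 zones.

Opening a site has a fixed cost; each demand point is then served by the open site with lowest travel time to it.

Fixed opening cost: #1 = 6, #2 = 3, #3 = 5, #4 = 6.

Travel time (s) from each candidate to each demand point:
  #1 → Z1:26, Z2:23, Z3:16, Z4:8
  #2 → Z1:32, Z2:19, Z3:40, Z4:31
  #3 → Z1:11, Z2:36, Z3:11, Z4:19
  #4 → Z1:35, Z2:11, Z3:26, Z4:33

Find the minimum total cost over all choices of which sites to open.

58

Open {#1, #3, #4}: assign each demand point to its cheapest open site.
  Z1→#3 11, Z2→#4 11, Z3→#3 11, Z4→#1 8
  travel time 41, fixed 17 → total 58.
Compare {#1, #2, #3, #4}: travel time 41 + fixed 20 = 61.
Compare {#3, #4}: travel time 52 + fixed 11 = 63.
Compare {#1, #2, #3}: travel time 49 + fixed 14 = 63.
All other subsets cost ≥ 61. Minimum total cost: 58.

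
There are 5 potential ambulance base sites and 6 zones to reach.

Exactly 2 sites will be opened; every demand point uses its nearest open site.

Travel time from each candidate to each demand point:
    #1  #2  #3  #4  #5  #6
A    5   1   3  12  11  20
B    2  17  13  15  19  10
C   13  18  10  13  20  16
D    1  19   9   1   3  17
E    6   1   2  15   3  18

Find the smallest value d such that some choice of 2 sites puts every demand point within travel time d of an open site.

Open {A, B}.
  Farthest demand point is #4 at travel time 12 (to A); all others are ≤ 12.
With {B, E} the worst case is 15.
With {A, C} the worst case is 16.
No size-2 selection achieves below 12.

12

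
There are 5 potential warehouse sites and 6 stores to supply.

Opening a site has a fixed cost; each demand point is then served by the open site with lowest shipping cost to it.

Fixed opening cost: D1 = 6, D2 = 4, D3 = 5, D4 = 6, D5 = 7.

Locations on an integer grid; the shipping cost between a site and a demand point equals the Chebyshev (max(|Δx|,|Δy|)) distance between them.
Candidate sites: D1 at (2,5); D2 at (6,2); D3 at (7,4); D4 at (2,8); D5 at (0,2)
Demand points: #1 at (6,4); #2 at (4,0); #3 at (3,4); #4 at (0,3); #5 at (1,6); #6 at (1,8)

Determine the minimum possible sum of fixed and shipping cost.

21

Open {D1, D2}: assign each demand point to its cheapest open site.
  #1→D2 2, #2→D2 2, #3→D1 1, #4→D1 2, #5→D1 1, #6→D1 3
  shipping cost 11, fixed 10 → total 21.
Compare {D1}: shipping cost 16 + fixed 6 = 22.
Compare {D1, D3}: shipping cost 12 + fixed 11 = 23.
Compare {D2, D4}: shipping cost 15 + fixed 10 = 25.
All other subsets cost ≥ 22. Minimum total cost: 21.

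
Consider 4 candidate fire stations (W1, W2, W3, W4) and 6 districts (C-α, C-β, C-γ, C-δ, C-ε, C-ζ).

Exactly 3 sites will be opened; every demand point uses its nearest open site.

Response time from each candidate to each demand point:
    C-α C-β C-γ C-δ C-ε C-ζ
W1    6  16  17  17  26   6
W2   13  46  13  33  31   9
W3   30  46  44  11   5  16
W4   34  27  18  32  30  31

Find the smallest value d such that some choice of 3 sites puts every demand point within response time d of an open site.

Open {W1, W2, W3}.
  Farthest demand point is C-β at response time 16 (to W1); all others are ≤ 16.
With {W1, W3, W4} the worst case is 17.
With {W1, W2, W4} the worst case is 26.
No size-3 selection achieves below 16.

16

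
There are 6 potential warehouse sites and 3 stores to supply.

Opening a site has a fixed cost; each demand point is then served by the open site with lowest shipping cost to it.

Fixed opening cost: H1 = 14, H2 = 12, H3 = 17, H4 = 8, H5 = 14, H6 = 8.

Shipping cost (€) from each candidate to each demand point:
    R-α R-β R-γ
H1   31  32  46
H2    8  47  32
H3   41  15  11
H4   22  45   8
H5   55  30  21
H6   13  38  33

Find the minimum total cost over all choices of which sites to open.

63

Open {H2, H3}: assign each demand point to its cheapest open site.
  R-α→H2 8, R-β→H3 15, R-γ→H3 11
  shipping cost 34, fixed 29 → total 63.
Compare {H3, H6}: shipping cost 39 + fixed 25 = 64.
Compare {H2, H3, H4}: shipping cost 31 + fixed 37 = 68.
Compare {H3, H4, H6}: shipping cost 36 + fixed 33 = 69.
All other subsets cost ≥ 64. Minimum total cost: 63.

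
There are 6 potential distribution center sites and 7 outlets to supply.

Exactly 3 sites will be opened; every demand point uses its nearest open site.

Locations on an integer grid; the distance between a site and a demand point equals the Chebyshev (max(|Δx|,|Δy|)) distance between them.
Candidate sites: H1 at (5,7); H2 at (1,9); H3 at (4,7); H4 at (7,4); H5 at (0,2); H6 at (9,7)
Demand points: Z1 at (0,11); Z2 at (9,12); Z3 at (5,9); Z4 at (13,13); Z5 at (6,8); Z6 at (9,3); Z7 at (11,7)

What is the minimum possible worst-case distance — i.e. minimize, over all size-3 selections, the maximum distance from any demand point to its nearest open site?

6

Open {H1, H2, H6}.
  Farthest demand point is Z4 at distance 6 (to H6); all others are ≤ 6.
With {H1, H3, H6} the worst case is 6.
With {H1, H4, H6} the worst case is 6.
No size-3 selection achieves below 6.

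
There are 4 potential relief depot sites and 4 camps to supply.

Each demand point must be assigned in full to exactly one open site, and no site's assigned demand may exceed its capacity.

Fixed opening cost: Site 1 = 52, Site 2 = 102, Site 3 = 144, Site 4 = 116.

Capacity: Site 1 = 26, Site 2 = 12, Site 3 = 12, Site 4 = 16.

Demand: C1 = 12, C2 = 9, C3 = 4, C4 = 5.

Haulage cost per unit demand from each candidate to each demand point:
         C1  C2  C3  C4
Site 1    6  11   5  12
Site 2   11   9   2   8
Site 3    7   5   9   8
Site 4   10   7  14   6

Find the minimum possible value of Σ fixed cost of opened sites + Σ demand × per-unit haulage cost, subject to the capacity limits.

353

Open {Site 1, Site 4}; cheapest assignment that respects the capacities:
  Site 1 (cap 26, load 16): C1, C3 — cost 12×6 + 4×5 = 92
  Site 4 (cap 16, load 14): C2, C4 — cost 9×7 + 5×6 = 93
  Shipping 185, fixed 168 → total 353.
  Any other capacity-feasible assignment to {Site 1, Site 4} ships for at least 185.
Compare {Site 1, Site 2}: its best feasible assignment gives total 373.
Compare {Site 1, Site 3}: its best feasible assignment gives total 393.
Every other set of open sites that can feasibly serve all demand totals ≥ 373 even under its best assignment. Minimum: 353.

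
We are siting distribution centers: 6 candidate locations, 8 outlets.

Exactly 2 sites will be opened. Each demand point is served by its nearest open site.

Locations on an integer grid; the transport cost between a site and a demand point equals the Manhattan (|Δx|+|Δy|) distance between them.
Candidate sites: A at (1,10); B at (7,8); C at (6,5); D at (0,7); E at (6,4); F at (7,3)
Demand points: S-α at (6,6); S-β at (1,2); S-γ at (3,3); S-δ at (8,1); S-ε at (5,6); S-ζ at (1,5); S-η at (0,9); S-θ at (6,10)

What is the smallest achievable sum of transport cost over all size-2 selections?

Open {C, D}.
  S-α→C 1, S-β→D 6, S-γ→C 5, S-δ→C 6, S-ε→C 2, S-ζ→D 3, S-η→D 2, S-θ→C 5  ⇒ total 30.
Compare {D, E}: total 31.
Compare {A, E}: total 33.
No size-2 selection does better; minimum is 30.

30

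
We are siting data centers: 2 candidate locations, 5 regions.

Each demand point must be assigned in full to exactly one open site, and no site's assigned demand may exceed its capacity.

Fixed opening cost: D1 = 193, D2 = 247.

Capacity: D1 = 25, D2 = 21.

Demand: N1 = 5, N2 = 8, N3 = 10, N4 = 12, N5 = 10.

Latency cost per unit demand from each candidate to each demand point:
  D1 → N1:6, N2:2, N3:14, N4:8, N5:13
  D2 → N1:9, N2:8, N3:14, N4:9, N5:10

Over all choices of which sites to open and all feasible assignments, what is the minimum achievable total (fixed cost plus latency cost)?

Open {D1, D2}; cheapest assignment that respects the capacities:
  D1 (cap 25, load 25): N1, N2, N4 — cost 5×6 + 8×2 + 12×8 = 142
  D2 (cap 21, load 20): N3, N5 — cost 10×14 + 10×10 = 240
  Shipping 382, fixed 440 → total 822.
  Any other capacity-feasible assignment to {D1, D2} ships for at least 382.
Total demand is 45 and no other set of sites has combined capacity ≥ 45, so {D1, D2} is the only feasible choice of open sites. Minimum: 822.

822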